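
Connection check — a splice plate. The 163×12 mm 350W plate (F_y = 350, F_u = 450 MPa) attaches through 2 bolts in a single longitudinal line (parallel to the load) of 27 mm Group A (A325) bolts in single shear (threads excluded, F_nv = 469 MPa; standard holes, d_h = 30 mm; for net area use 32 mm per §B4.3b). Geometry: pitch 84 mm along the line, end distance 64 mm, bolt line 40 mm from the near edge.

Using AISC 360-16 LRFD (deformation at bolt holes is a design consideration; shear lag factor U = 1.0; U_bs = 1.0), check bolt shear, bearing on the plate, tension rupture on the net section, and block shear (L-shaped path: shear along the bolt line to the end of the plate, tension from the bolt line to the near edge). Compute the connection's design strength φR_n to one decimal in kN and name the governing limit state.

340.2 kN (block shear governs)

Bolt shear: A_b = π(27)²/4 = 572.56 mm². φR_n = 0.75 × 469 × 572.56 × 2 × 1 = 402.8 kN.
Bearing (12 mm plate, F_u = 450 MPa): end bolts L_c = 64 − 30/2 = 49, R_n = min(1.2×49×12×450, 2.4×27×12×450) = 317.52 kN/bolt; interior L_c = 84 − 30 = 54, R_n = 349.92 kN/bolt. φR_n = 0.75 × (1×317.52 + 1×349.92) = 500.6 kN.
Tension rupture (net): A_n = (163 − 1×32)×12 = 1572 mm² (U = 1.0, A_e = A_n). φR_n = 0.75 × 450 × 1572 = 530.6 kN.
Block shear: shear path 1×[64+1×84] = 1×148 mm, A_gv = 1776, A_nv = 1×(148 − 1.5×32)×12 = 1200 mm²; tension to near edge: (40 − 0.5×32)×12 = 288 mm². R_n = min(0.6×450×1200, 0.6×350×1776) + 1.0×450×288 = min(324, 372.96) + 129.6 = 453.6 kN. φR_n = 0.75 × 453.6 = 340.2 kN.
Governing: min(402.8, 500.6, 530.6, 340.2) = 340.2 kN → block shear.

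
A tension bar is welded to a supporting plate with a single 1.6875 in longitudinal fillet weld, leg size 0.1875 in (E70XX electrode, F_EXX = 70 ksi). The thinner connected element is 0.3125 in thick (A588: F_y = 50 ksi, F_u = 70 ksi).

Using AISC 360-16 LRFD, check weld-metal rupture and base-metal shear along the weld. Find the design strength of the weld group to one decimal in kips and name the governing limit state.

Weld metal: throat = 0.707×0.1875 = 0.13256 in, L = 1.6875 in. φR_n = 0.75 × 0.6 × 70 × 0.13256 × 1.6875 = 7.0 kips.
Base metal shear (0.3125 in plate): yield φR_n = 1.0×0.6×50×0.3125×1.6875 = 15.8 kips; rupture φR_n = 0.75×0.6×70×0.3125×1.6875 = 16.6 kips; take 15.8 kips (yield).
Governing: min(7.0, 15.8) = 7.0 kips → weld metal.

7.0 kips (weld metal governs)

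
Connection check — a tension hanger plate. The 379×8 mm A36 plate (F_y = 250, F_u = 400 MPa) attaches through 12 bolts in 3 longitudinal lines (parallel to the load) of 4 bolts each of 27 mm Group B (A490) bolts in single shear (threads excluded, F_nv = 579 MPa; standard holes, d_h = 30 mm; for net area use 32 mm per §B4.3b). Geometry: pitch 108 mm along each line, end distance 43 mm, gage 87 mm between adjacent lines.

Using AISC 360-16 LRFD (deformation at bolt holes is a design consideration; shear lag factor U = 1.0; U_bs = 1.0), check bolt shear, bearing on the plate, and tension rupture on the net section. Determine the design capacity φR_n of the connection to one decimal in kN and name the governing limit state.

Bolt shear: A_b = π(27)²/4 = 572.56 mm². φR_n = 0.75 × 579 × 572.56 × 12 × 1 = 2983.6 kN.
Bearing (8 mm plate, F_u = 400 MPa): end bolts L_c = 43 − 30/2 = 28, R_n = min(1.2×28×8×400, 2.4×27×8×400) = 107.52 kN/bolt; interior L_c = 108 − 30 = 78, R_n = 207.36 kN/bolt. φR_n = 0.75 × (3×107.52 + 9×207.36) = 1641.6 kN.
Tension rupture (net): A_n = (379 − 3×32)×8 = 2264 mm² (U = 1.0, A_e = A_n). φR_n = 0.75 × 400 × 2264 = 679.2 kN.
Governing: min(2983.6, 1641.6, 679.2) = 679.2 kN → net-section rupture.

679.2 kN (net-section rupture governs)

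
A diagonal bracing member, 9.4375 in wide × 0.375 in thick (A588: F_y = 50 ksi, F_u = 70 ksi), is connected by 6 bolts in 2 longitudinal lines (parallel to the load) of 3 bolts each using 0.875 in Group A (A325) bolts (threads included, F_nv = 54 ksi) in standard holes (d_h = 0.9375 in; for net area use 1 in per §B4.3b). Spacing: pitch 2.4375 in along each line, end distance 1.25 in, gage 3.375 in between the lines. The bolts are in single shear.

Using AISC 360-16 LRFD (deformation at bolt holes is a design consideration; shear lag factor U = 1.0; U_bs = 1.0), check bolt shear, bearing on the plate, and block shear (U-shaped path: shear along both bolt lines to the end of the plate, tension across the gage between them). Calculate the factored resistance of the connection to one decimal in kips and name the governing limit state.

Bolt shear: A_b = π(0.875)²/4 = 0.60132 in². φR_n = 0.75 × 54 × 0.60132 × 6 × 1 = 146.1 kips.
Bearing (0.375 in plate, F_u = 70 ksi): end bolts L_c = 1.25 − 0.9375/2 = 0.78125, R_n = min(1.2×0.78125×0.375×70, 2.4×0.875×0.375×70) = 24.609 kips/bolt; interior L_c = 2.4375 − 0.9375 = 1.5, R_n = 47.25 kips/bolt. φR_n = 0.75 × (2×24.609 + 4×47.25) = 178.7 kips.
Block shear: shear path 2×[1.25+2×2.4375] = 2×6.125 in, A_gv = 4.5938, A_nv = 2×(6.125 − 2.5×1)×0.375 = 2.7188 in²; tension across gage: (3.375 − 1×1)×0.375 = 0.89063 in². R_n = min(0.6×70×2.7188, 0.6×50×4.5938) + 1.0×70×0.89063 = min(114.19, 137.81) + 62.344 = 176.53 kips. φR_n = 0.75 × 176.53 = 132.4 kips.
Governing: min(146.1, 178.7, 132.4) = 132.4 kips → block shear.

132.4 kips (block shear governs)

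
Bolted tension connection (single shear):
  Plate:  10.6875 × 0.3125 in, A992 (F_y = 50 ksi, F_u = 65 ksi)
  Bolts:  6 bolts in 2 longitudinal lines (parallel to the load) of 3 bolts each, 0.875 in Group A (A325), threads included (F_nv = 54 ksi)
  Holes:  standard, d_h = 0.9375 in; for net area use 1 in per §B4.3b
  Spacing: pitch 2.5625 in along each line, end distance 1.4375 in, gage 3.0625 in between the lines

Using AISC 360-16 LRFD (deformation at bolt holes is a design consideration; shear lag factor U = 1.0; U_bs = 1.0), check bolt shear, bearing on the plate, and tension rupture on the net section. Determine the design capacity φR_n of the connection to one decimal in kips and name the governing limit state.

132.3 kips (net-section rupture governs)

Bolt shear: A_b = π(0.875)²/4 = 0.60132 in². φR_n = 0.75 × 54 × 0.60132 × 6 × 1 = 146.1 kips.
Bearing (0.3125 in plate, F_u = 65 ksi): end bolts L_c = 1.4375 − 0.9375/2 = 0.96875, R_n = min(1.2×0.96875×0.3125×65, 2.4×0.875×0.3125×65) = 23.613 kips/bolt; interior L_c = 2.5625 − 0.9375 = 1.625, R_n = 39.609 kips/bolt. φR_n = 0.75 × (2×23.613 + 4×39.609) = 154.2 kips.
Tension rupture (net): A_n = (10.6875 − 2×1)×0.3125 = 2.7148 in² (U = 1.0, A_e = A_n). φR_n = 0.75 × 65 × 2.7148 = 132.3 kips.
Governing: min(146.1, 154.2, 132.3) = 132.3 kips → net-section rupture.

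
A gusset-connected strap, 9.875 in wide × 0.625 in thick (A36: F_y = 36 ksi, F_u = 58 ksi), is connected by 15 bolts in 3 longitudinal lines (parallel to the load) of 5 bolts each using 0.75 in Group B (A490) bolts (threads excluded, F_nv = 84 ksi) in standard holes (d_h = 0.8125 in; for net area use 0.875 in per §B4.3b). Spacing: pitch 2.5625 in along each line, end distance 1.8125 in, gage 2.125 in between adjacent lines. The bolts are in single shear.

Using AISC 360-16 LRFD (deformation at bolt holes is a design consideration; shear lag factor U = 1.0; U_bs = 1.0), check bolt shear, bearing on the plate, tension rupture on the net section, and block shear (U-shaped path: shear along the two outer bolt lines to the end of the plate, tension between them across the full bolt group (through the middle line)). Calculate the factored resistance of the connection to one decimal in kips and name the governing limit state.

197.1 kips (net-section rupture governs)

Bolt shear: A_b = π(0.75)²/4 = 0.44179 in². φR_n = 0.75 × 84 × 0.44179 × 15 × 1 = 417.5 kips.
Bearing (0.625 in plate, F_u = 58 ksi): end bolts L_c = 1.8125 − 0.8125/2 = 1.40625, R_n = min(1.2×1.40625×0.625×58, 2.4×0.75×0.625×58) = 61.172 kips/bolt; interior L_c = 2.5625 − 0.8125 = 1.75, R_n = 65.25 kips/bolt. φR_n = 0.75 × (3×61.172 + 12×65.25) = 724.9 kips.
Tension rupture (net): A_n = (9.875 − 3×0.875)×0.625 = 4.5313 in² (U = 1.0, A_e = A_n). φR_n = 0.75 × 58 × 4.5313 = 197.1 kips.
Block shear: shear path 2×[1.8125+4×2.5625] = 2×12.0625 in, A_gv = 15.078, A_nv = 2×(12.0625 − 4.5×0.875)×0.625 = 10.156 in²; tension across gage: (4.25 − 2×0.875)×0.625 = 1.5625 in². R_n = min(0.6×58×10.156, 0.6×36×15.078) + 1.0×58×1.5625 = min(353.43, 325.68) + 90.625 = 416.31 kips. φR_n = 0.75 × 416.31 = 312.2 kips.
Governing: min(417.5, 724.9, 197.1, 312.2) = 197.1 kips → net-section rupture.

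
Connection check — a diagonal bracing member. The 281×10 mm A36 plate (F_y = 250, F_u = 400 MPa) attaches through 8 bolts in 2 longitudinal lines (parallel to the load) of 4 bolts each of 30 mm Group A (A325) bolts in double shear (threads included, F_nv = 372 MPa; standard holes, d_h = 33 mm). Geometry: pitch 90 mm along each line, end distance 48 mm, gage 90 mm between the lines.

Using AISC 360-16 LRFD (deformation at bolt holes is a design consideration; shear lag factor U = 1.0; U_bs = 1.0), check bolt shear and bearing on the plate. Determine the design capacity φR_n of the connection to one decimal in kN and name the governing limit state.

Bolt shear: A_b = π(30)²/4 = 706.86 mm². φR_n = 0.75 × 372 × 706.86 × 8 × 2 = 3155.4 kN.
Bearing (10 mm plate, F_u = 400 MPa): end bolts L_c = 48 − 33/2 = 31.5, R_n = min(1.2×31.5×10×400, 2.4×30×10×400) = 151.2 kN/bolt; interior L_c = 90 − 33 = 57, R_n = 273.6 kN/bolt. φR_n = 0.75 × (2×151.2 + 6×273.6) = 1458.0 kN.
Governing: min(3155.4, 1458.0) = 1458.0 kN → bearing.

1458.0 kN (bearing governs)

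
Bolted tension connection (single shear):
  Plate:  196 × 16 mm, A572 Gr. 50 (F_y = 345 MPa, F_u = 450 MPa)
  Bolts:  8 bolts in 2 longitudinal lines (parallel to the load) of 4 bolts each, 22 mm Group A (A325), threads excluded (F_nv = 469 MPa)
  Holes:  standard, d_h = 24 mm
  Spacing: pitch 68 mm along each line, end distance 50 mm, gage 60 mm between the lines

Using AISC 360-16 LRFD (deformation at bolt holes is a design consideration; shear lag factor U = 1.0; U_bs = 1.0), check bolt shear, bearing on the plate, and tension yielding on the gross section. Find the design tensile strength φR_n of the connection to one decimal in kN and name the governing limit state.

Bolt shear: A_b = π(22)²/4 = 380.13 mm². φR_n = 0.75 × 469 × 380.13 × 8 × 1 = 1069.7 kN.
Bearing (16 mm plate, F_u = 450 MPa): end bolts L_c = 50 − 24/2 = 38, R_n = min(1.2×38×16×450, 2.4×22×16×450) = 328.32 kN/bolt; interior L_c = 68 − 24 = 44, R_n = 380.16 kN/bolt. φR_n = 0.75 × (2×328.32 + 6×380.16) = 2203.2 kN.
Tension yield (gross): A_g = 196×16 = 3136 mm². φR_n = 0.90 × 345 × 3136 = 973.7 kN.
Governing: min(1069.7, 2203.2, 973.7) = 973.7 kN → gross-section yield.

973.7 kN (gross-section yield governs)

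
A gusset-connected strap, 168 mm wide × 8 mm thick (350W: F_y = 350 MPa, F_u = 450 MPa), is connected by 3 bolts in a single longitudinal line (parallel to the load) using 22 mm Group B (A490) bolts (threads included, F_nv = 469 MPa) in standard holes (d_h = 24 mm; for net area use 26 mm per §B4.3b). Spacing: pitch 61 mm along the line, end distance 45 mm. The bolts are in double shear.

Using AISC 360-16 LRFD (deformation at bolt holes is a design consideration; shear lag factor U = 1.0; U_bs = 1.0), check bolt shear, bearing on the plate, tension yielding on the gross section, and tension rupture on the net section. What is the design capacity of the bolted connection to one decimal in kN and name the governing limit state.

346.7 kN (bearing governs)

Bolt shear: A_b = π(22)²/4 = 380.13 mm². φR_n = 0.75 × 469 × 380.13 × 3 × 2 = 802.3 kN.
Bearing (8 mm plate, F_u = 450 MPa): end bolts L_c = 45 − 24/2 = 33, R_n = min(1.2×33×8×450, 2.4×22×8×450) = 142.56 kN/bolt; interior L_c = 61 − 24 = 37, R_n = 159.84 kN/bolt. φR_n = 0.75 × (1×142.56 + 2×159.84) = 346.7 kN.
Tension yield (gross): A_g = 168×8 = 1344 mm². φR_n = 0.90 × 350 × 1344 = 423.4 kN.
Tension rupture (net): A_n = (168 − 1×26)×8 = 1136 mm² (U = 1.0, A_e = A_n). φR_n = 0.75 × 450 × 1136 = 383.4 kN.
Governing: min(802.3, 346.7, 423.4, 383.4) = 346.7 kN → bearing.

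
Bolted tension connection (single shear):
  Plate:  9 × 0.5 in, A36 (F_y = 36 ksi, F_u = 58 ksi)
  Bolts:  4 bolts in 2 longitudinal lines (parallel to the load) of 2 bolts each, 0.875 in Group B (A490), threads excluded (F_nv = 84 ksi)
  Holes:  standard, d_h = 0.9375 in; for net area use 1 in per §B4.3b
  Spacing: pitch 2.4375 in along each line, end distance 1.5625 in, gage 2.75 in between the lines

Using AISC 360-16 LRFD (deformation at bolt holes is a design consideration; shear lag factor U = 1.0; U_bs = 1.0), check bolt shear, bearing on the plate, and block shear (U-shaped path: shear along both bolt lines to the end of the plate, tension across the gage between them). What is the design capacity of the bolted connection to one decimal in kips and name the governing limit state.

102.9 kips (block shear governs)

Bolt shear: A_b = π(0.875)²/4 = 0.60132 in². φR_n = 0.75 × 84 × 0.60132 × 4 × 1 = 151.5 kips.
Bearing (0.5 in plate, F_u = 58 ksi): end bolts L_c = 1.5625 − 0.9375/2 = 1.09375, R_n = min(1.2×1.09375×0.5×58, 2.4×0.875×0.5×58) = 38.063 kips/bolt; interior L_c = 2.4375 − 0.9375 = 1.5, R_n = 52.2 kips/bolt. φR_n = 0.75 × (2×38.063 + 2×52.2) = 135.4 kips.
Block shear: shear path 2×[1.5625+1×2.4375] = 2×4 in, A_gv = 4, A_nv = 2×(4 − 1.5×1)×0.5 = 2.5 in²; tension across gage: (2.75 − 1×1)×0.5 = 0.875 in². R_n = min(0.6×58×2.5, 0.6×36×4) + 1.0×58×0.875 = min(87, 86.4) + 50.75 = 137.15 kips. φR_n = 0.75 × 137.15 = 102.9 kips.
Governing: min(151.5, 135.4, 102.9) = 102.9 kips → block shear.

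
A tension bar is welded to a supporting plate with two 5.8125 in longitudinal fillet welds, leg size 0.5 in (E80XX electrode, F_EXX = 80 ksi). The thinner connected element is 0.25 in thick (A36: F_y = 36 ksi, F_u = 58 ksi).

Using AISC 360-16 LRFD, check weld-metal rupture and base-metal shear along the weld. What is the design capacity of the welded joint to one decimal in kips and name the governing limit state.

Weld metal: throat = 0.707×0.5 = 0.3535 in, L = 2×5.8125 = 11.625 in. φR_n = 0.75 × 0.6 × 80 × 0.3535 × 11.625 = 147.9 kips.
Base metal shear (0.25 in plate): yield φR_n = 1.0×0.6×36×0.25×11.625 = 62.8 kips; rupture φR_n = 0.75×0.6×58×0.25×11.625 = 75.9 kips; take 62.8 kips (yield).
Governing: min(147.9, 62.8) = 62.8 kips → base-metal shear.

62.8 kips (base-metal shear governs)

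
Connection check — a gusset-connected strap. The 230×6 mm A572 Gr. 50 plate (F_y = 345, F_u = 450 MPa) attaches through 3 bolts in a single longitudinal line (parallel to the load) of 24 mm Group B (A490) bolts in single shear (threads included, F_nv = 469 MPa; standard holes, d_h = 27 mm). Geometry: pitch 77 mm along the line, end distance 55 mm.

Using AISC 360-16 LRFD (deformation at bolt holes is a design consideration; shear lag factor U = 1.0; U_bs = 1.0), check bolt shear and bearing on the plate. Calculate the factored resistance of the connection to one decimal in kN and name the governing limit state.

Bolt shear: A_b = π(24)²/4 = 452.39 mm². φR_n = 0.75 × 469 × 452.39 × 3 × 1 = 477.4 kN.
Bearing (6 mm plate, F_u = 450 MPa): end bolts L_c = 55 − 27/2 = 41.5, R_n = min(1.2×41.5×6×450, 2.4×24×6×450) = 134.46 kN/bolt; interior L_c = 77 − 27 = 50, R_n = 155.52 kN/bolt. φR_n = 0.75 × (1×134.46 + 2×155.52) = 334.1 kN.
Governing: min(477.4, 334.1) = 334.1 kN → bearing.

334.1 kN (bearing governs)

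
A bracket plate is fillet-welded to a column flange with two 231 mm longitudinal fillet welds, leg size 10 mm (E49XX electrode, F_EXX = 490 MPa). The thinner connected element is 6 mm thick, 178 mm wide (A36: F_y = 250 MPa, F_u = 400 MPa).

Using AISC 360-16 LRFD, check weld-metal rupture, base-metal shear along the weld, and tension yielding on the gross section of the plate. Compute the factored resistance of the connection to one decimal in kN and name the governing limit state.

Weld metal: throat = 0.707×10 = 7.07 mm, L = 2×231 = 462 mm. φR_n = 0.75 × 0.6 × 490 × 7.07 × 462 = 720.2 kN.
Base metal shear (6 mm plate): yield φR_n = 1.0×0.6×250×6×462 = 415.8 kN; rupture φR_n = 0.75×0.6×400×6×462 = 499.0 kN; take 415.8 kN (yield).
Tension yield (gross): A_g = 178×6 = 1068 mm². φR_n = 0.90 × 250 × 1068 = 240.3 kN.
Governing: min(720.2, 415.8, 240.3) = 240.3 kN → gross-section yield.

240.3 kN (gross-section yield governs)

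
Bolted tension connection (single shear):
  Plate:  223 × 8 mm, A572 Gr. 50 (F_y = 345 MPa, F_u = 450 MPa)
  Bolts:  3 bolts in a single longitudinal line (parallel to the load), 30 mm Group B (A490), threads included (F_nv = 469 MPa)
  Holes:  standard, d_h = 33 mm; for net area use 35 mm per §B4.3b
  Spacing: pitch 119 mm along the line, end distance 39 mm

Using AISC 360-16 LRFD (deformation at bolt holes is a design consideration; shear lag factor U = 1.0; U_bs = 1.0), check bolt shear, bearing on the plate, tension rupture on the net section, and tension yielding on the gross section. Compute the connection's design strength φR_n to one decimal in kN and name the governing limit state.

Bolt shear: A_b = π(30)²/4 = 706.86 mm². φR_n = 0.75 × 469 × 706.86 × 3 × 1 = 745.9 kN.
Bearing (8 mm plate, F_u = 450 MPa): end bolts L_c = 39 − 33/2 = 22.5, R_n = min(1.2×22.5×8×450, 2.4×30×8×450) = 97.2 kN/bolt; interior L_c = 119 − 33 = 86, R_n = 259.2 kN/bolt. φR_n = 0.75 × (1×97.2 + 2×259.2) = 461.7 kN.
Tension rupture (net): A_n = (223 − 1×35)×8 = 1504 mm² (U = 1.0, A_e = A_n). φR_n = 0.75 × 450 × 1504 = 507.6 kN.
Tension yield (gross): A_g = 223×8 = 1784 mm². φR_n = 0.90 × 345 × 1784 = 553.9 kN.
Governing: min(745.9, 461.7, 507.6, 553.9) = 461.7 kN → bearing.

461.7 kN (bearing governs)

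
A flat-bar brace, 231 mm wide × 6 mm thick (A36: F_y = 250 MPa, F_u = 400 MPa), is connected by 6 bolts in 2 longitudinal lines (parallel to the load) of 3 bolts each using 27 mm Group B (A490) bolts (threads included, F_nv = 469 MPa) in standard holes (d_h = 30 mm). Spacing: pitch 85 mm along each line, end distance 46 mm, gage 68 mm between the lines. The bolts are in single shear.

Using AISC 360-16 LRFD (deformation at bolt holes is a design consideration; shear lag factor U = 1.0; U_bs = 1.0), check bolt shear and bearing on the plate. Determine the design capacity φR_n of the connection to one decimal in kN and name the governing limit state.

600.5 kN (bearing governs)

Bolt shear: A_b = π(27)²/4 = 572.56 mm². φR_n = 0.75 × 469 × 572.56 × 6 × 1 = 1208.4 kN.
Bearing (6 mm plate, F_u = 400 MPa): end bolts L_c = 46 − 30/2 = 31, R_n = min(1.2×31×6×400, 2.4×27×6×400) = 89.28 kN/bolt; interior L_c = 85 − 30 = 55, R_n = 155.52 kN/bolt. φR_n = 0.75 × (2×89.28 + 4×155.52) = 600.5 kN.
Governing: min(1208.4, 600.5) = 600.5 kN → bearing.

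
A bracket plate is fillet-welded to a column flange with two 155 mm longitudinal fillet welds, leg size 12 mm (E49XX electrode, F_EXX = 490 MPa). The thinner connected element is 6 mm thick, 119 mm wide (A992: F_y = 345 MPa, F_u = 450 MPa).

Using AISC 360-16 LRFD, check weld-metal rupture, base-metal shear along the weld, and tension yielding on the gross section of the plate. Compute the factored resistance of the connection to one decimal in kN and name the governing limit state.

221.7 kN (gross-section yield governs)

Weld metal: throat = 0.707×12 = 8.484 mm, L = 2×155 = 310 mm. φR_n = 0.75 × 0.6 × 490 × 8.484 × 310 = 579.9 kN.
Base metal shear (6 mm plate): yield φR_n = 1.0×0.6×345×6×310 = 385.0 kN; rupture φR_n = 0.75×0.6×450×6×310 = 376.7 kN; take 376.7 kN (rupture).
Tension yield (gross): A_g = 119×6 = 714 mm². φR_n = 0.90 × 345 × 714 = 221.7 kN.
Governing: min(579.9, 376.7, 221.7) = 221.7 kN → gross-section yield.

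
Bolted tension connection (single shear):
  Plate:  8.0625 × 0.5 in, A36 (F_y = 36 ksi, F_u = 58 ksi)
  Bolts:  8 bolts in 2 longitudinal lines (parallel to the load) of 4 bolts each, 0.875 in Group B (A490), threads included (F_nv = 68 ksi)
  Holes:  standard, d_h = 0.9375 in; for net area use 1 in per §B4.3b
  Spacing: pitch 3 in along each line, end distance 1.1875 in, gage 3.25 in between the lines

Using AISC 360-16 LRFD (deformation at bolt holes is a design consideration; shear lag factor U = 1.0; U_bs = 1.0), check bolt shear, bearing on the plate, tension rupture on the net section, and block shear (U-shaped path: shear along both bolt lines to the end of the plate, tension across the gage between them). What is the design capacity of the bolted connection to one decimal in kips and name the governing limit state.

Bolt shear: A_b = π(0.875)²/4 = 0.60132 in². φR_n = 0.75 × 68 × 0.60132 × 8 × 1 = 245.3 kips.
Bearing (0.5 in plate, F_u = 58 ksi): end bolts L_c = 1.1875 − 0.9375/2 = 0.71875, R_n = min(1.2×0.71875×0.5×58, 2.4×0.875×0.5×58) = 25.013 kips/bolt; interior L_c = 3 − 0.9375 = 2.0625, R_n = 60.9 kips/bolt. φR_n = 0.75 × (2×25.013 + 6×60.9) = 311.6 kips.
Tension rupture (net): A_n = (8.0625 − 2×1)×0.5 = 3.0313 in² (U = 1.0, A_e = A_n). φR_n = 0.75 × 58 × 3.0313 = 131.9 kips.
Block shear: shear path 2×[1.1875+3×3] = 2×10.1875 in, A_gv = 10.188, A_nv = 2×(10.1875 − 3.5×1)×0.5 = 6.6875 in²; tension across gage: (3.25 − 1×1)×0.5 = 1.125 in². R_n = min(0.6×58×6.6875, 0.6×36×10.188) + 1.0×58×1.125 = min(232.73, 220.06) + 65.25 = 285.31 kips. φR_n = 0.75 × 285.31 = 214.0 kips.
Governing: min(245.3, 311.6, 131.9, 214.0) = 131.9 kips → net-section rupture.

131.9 kips (net-section rupture governs)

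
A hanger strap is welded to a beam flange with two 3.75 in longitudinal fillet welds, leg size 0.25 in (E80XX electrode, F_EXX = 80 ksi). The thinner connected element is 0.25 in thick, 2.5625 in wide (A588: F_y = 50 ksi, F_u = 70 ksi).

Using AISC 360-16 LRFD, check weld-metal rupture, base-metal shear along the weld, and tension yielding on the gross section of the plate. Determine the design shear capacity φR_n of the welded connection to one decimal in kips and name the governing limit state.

28.8 kips (gross-section yield governs)

Weld metal: throat = 0.707×0.25 = 0.17675 in, L = 2×3.75 = 7.5 in. φR_n = 0.75 × 0.6 × 80 × 0.17675 × 7.5 = 47.7 kips.
Base metal shear (0.25 in plate): yield φR_n = 1.0×0.6×50×0.25×7.5 = 56.3 kips; rupture φR_n = 0.75×0.6×70×0.25×7.5 = 59.1 kips; take 56.3 kips (yield).
Tension yield (gross): A_g = 2.5625×0.25 = 0.64063 in². φR_n = 0.90 × 50 × 0.64063 = 28.8 kips.
Governing: min(47.7, 56.3, 28.8) = 28.8 kips → gross-section yield.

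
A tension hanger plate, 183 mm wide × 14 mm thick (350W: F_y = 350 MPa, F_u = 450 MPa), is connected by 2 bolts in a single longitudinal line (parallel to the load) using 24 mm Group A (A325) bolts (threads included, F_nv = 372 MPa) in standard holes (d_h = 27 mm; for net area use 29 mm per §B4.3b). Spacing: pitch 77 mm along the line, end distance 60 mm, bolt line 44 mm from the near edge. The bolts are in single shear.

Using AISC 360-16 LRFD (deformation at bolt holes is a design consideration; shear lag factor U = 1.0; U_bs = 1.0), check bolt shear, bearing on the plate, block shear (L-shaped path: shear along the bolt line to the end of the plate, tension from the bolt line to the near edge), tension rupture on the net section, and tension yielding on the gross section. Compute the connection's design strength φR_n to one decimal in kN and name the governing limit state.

Bolt shear: A_b = π(24)²/4 = 452.39 mm². φR_n = 0.75 × 372 × 452.39 × 2 × 1 = 252.4 kN.
Bearing (14 mm plate, F_u = 450 MPa): end bolts L_c = 60 − 27/2 = 46.5, R_n = min(1.2×46.5×14×450, 2.4×24×14×450) = 351.54 kN/bolt; interior L_c = 77 − 27 = 50, R_n = 362.88 kN/bolt. φR_n = 0.75 × (1×351.54 + 1×362.88) = 535.8 kN.
Block shear: shear path 1×[60+1×77] = 1×137 mm, A_gv = 1918, A_nv = 1×(137 − 1.5×29)×14 = 1309 mm²; tension to near edge: (44 − 0.5×29)×14 = 413 mm². R_n = min(0.6×450×1309, 0.6×350×1918) + 1.0×450×413 = min(353.43, 402.78) + 185.85 = 539.28 kN. φR_n = 0.75 × 539.28 = 404.5 kN.
Tension rupture (net): A_n = (183 − 1×29)×14 = 2156 mm² (U = 1.0, A_e = A_n). φR_n = 0.75 × 450 × 2156 = 727.7 kN.
Tension yield (gross): A_g = 183×14 = 2562 mm². φR_n = 0.90 × 350 × 2562 = 807.0 kN.
Governing: min(252.4, 535.8, 404.5, 727.7, 807.0) = 252.4 kN → bolt shear.

252.4 kN (bolt shear governs)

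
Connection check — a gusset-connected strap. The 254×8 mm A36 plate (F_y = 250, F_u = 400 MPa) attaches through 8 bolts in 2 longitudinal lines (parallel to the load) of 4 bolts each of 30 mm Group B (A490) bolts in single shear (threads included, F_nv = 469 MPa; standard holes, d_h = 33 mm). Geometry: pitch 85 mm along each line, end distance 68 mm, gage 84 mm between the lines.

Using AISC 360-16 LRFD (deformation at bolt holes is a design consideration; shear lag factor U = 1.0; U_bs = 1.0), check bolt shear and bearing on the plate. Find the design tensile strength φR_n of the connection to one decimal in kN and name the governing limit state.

Bolt shear: A_b = π(30)²/4 = 706.86 mm². φR_n = 0.75 × 469 × 706.86 × 8 × 1 = 1989.1 kN.
Bearing (8 mm plate, F_u = 400 MPa): end bolts L_c = 68 − 33/2 = 51.5, R_n = min(1.2×51.5×8×400, 2.4×30×8×400) = 197.76 kN/bolt; interior L_c = 85 − 33 = 52, R_n = 199.68 kN/bolt. φR_n = 0.75 × (2×197.76 + 6×199.68) = 1195.2 kN.
Governing: min(1989.1, 1195.2) = 1195.2 kN → bearing.

1195.2 kN (bearing governs)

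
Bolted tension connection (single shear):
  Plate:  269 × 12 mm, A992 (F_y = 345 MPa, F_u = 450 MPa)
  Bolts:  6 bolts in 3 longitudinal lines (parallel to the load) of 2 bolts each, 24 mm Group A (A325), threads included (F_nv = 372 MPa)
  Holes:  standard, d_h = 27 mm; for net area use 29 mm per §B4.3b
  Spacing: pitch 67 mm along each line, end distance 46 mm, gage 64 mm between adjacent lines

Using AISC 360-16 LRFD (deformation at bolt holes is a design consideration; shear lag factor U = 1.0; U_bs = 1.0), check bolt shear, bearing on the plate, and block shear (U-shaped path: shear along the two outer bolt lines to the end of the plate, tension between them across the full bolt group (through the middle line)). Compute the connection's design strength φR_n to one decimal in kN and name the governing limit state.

621.3 kN (block shear governs)

Bolt shear: A_b = π(24)²/4 = 452.39 mm². φR_n = 0.75 × 372 × 452.39 × 6 × 1 = 757.3 kN.
Bearing (12 mm plate, F_u = 450 MPa): end bolts L_c = 46 − 27/2 = 32.5, R_n = min(1.2×32.5×12×450, 2.4×24×12×450) = 210.6 kN/bolt; interior L_c = 67 − 27 = 40, R_n = 259.2 kN/bolt. φR_n = 0.75 × (3×210.6 + 3×259.2) = 1057.1 kN.
Block shear: shear path 2×[46+1×67] = 2×113 mm, A_gv = 2712, A_nv = 2×(113 − 1.5×29)×12 = 1668 mm²; tension across gage: (128 − 2×29)×12 = 840 mm². R_n = min(0.6×450×1668, 0.6×345×2712) + 1.0×450×840 = min(450.36, 561.38) + 378 = 828.36 kN. φR_n = 0.75 × 828.36 = 621.3 kN.
Governing: min(757.3, 1057.1, 621.3) = 621.3 kN → block shear.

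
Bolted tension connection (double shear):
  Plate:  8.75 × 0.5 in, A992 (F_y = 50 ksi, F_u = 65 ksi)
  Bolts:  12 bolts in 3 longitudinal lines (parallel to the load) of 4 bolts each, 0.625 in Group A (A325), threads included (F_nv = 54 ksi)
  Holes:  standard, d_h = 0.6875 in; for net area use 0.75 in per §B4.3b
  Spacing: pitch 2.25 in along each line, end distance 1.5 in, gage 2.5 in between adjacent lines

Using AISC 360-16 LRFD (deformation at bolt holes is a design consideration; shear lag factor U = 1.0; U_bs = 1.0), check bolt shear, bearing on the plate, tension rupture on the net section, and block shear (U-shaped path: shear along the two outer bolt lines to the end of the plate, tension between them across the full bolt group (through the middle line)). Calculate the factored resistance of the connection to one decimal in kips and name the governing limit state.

Bolt shear: A_b = π(0.625)²/4 = 0.3068 in². φR_n = 0.75 × 54 × 0.3068 × 12 × 2 = 298.2 kips.
Bearing (0.5 in plate, F_u = 65 ksi): end bolts L_c = 1.5 − 0.6875/2 = 1.15625, R_n = min(1.2×1.15625×0.5×65, 2.4×0.625×0.5×65) = 45.094 kips/bolt; interior L_c = 2.25 − 0.6875 = 1.5625, R_n = 48.75 kips/bolt. φR_n = 0.75 × (3×45.094 + 9×48.75) = 430.5 kips.
Tension rupture (net): A_n = (8.75 − 3×0.75)×0.5 = 3.25 in² (U = 1.0, A_e = A_n). φR_n = 0.75 × 65 × 3.25 = 158.4 kips.
Block shear: shear path 2×[1.5+3×2.25] = 2×8.25 in, A_gv = 8.25, A_nv = 2×(8.25 − 3.5×0.75)×0.5 = 5.625 in²; tension across gage: (5 − 2×0.75)×0.5 = 1.75 in². R_n = min(0.6×65×5.625, 0.6×50×8.25) + 1.0×65×1.75 = min(219.38, 247.5) + 113.75 = 333.13 kips. φR_n = 0.75 × 333.13 = 249.8 kips.
Governing: min(298.2, 430.5, 158.4, 249.8) = 158.4 kips → net-section rupture.

158.4 kips (net-section rupture governs)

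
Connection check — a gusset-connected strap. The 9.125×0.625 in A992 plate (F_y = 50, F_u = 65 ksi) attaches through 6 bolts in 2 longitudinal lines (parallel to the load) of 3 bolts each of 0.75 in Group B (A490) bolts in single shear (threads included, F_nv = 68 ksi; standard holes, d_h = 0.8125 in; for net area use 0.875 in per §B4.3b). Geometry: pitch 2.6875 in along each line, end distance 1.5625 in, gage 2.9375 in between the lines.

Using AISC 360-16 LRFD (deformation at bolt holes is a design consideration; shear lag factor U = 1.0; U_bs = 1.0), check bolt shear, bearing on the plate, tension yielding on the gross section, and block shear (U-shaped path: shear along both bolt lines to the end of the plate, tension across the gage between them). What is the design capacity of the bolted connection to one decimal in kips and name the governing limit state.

Bolt shear: A_b = π(0.75)²/4 = 0.44179 in². φR_n = 0.75 × 68 × 0.44179 × 6 × 1 = 135.2 kips.
Bearing (0.625 in plate, F_u = 65 ksi): end bolts L_c = 1.5625 − 0.8125/2 = 1.15625, R_n = min(1.2×1.15625×0.625×65, 2.4×0.75×0.625×65) = 56.367 kips/bolt; interior L_c = 2.6875 − 0.8125 = 1.875, R_n = 73.125 kips/bolt. φR_n = 0.75 × (2×56.367 + 4×73.125) = 303.9 kips.
Tension yield (gross): A_g = 9.125×0.625 = 5.7031 in². φR_n = 0.90 × 50 × 5.7031 = 256.6 kips.
Block shear: shear path 2×[1.5625+2×2.6875] = 2×6.9375 in, A_gv = 8.6719, A_nv = 2×(6.9375 − 2.5×0.875)×0.625 = 5.9375 in²; tension across gage: (2.9375 − 1×0.875)×0.625 = 1.2891 in². R_n = min(0.6×65×5.9375, 0.6×50×8.6719) + 1.0×65×1.2891 = min(231.56, 260.16) + 83.792 = 315.35 kips. φR_n = 0.75 × 315.35 = 236.5 kips.
Governing: min(135.2, 303.9, 256.6, 236.5) = 135.2 kips → bolt shear.

135.2 kips (bolt shear governs)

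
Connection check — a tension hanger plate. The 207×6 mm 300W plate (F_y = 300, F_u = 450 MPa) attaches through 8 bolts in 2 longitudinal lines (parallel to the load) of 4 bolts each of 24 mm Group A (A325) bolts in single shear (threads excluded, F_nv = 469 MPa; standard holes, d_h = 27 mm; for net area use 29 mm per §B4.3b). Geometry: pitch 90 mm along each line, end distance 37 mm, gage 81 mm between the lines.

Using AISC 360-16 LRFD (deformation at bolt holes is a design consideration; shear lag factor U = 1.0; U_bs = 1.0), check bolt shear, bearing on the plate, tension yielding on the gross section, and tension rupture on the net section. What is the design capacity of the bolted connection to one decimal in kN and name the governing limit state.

Bolt shear: A_b = π(24)²/4 = 452.39 mm². φR_n = 0.75 × 469 × 452.39 × 8 × 1 = 1273.0 kN.
Bearing (6 mm plate, F_u = 450 MPa): end bolts L_c = 37 − 27/2 = 23.5, R_n = min(1.2×23.5×6×450, 2.4×24×6×450) = 76.14 kN/bolt; interior L_c = 90 − 27 = 63, R_n = 155.52 kN/bolt. φR_n = 0.75 × (2×76.14 + 6×155.52) = 814.1 kN.
Tension yield (gross): A_g = 207×6 = 1242 mm². φR_n = 0.90 × 300 × 1242 = 335.3 kN.
Tension rupture (net): A_n = (207 − 2×29)×6 = 894 mm² (U = 1.0, A_e = A_n). φR_n = 0.75 × 450 × 894 = 301.7 kN.
Governing: min(1273.0, 814.1, 335.3, 301.7) = 301.7 kN → net-section rupture.

301.7 kN (net-section rupture governs)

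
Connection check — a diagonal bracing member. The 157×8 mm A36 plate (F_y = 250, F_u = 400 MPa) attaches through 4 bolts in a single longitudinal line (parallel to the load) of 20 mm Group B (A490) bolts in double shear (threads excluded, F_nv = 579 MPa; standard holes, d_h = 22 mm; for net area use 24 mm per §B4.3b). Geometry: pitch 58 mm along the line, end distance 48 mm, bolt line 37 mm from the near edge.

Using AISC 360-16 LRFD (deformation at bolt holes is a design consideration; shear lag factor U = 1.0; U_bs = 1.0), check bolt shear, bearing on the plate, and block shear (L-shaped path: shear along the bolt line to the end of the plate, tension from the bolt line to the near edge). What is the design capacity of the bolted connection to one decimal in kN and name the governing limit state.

Bolt shear: A_b = π(20)²/4 = 314.16 mm². φR_n = 0.75 × 579 × 314.16 × 4 × 2 = 1091.4 kN.
Bearing (8 mm plate, F_u = 400 MPa): end bolts L_c = 48 − 22/2 = 37, R_n = min(1.2×37×8×400, 2.4×20×8×400) = 142.08 kN/bolt; interior L_c = 58 − 22 = 36, R_n = 138.24 kN/bolt. φR_n = 0.75 × (1×142.08 + 3×138.24) = 417.6 kN.
Block shear: shear path 1×[48+3×58] = 1×222 mm, A_gv = 1776, A_nv = 1×(222 − 3.5×24)×8 = 1104 mm²; tension to near edge: (37 − 0.5×24)×8 = 200 mm². R_n = min(0.6×400×1104, 0.6×250×1776) + 1.0×400×200 = min(264.96, 266.4) + 80 = 344.96 kN. φR_n = 0.75 × 344.96 = 258.7 kN.
Governing: min(1091.4, 417.6, 258.7) = 258.7 kN → block shear.

258.7 kN (block shear governs)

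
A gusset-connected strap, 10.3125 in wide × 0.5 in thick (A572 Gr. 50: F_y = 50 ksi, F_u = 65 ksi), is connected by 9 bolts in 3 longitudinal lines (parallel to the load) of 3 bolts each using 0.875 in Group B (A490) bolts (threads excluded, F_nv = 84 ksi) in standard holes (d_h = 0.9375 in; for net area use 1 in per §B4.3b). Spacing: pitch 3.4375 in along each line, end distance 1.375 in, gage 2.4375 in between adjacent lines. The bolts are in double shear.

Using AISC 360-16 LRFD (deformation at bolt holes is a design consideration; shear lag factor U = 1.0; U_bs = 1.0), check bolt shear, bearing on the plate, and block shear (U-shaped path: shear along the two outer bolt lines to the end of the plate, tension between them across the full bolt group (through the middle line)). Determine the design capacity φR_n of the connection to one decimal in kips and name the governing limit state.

Bolt shear: A_b = π(0.875)²/4 = 0.60132 in². φR_n = 0.75 × 84 × 0.60132 × 9 × 2 = 681.9 kips.
Bearing (0.5 in plate, F_u = 65 ksi): end bolts L_c = 1.375 − 0.9375/2 = 0.90625, R_n = min(1.2×0.90625×0.5×65, 2.4×0.875×0.5×65) = 35.344 kips/bolt; interior L_c = 3.4375 − 0.9375 = 2.5, R_n = 68.25 kips/bolt. φR_n = 0.75 × (3×35.344 + 6×68.25) = 386.6 kips.
Block shear: shear path 2×[1.375+2×3.4375] = 2×8.25 in, A_gv = 8.25, A_nv = 2×(8.25 − 2.5×1)×0.5 = 5.75 in²; tension across gage: (4.875 − 2×1)×0.5 = 1.4375 in². R_n = min(0.6×65×5.75, 0.6×50×8.25) + 1.0×65×1.4375 = min(224.25, 247.5) + 93.438 = 317.69 kips. φR_n = 0.75 × 317.69 = 238.3 kips.
Governing: min(681.9, 386.6, 238.3) = 238.3 kips → block shear.

238.3 kips (block shear governs)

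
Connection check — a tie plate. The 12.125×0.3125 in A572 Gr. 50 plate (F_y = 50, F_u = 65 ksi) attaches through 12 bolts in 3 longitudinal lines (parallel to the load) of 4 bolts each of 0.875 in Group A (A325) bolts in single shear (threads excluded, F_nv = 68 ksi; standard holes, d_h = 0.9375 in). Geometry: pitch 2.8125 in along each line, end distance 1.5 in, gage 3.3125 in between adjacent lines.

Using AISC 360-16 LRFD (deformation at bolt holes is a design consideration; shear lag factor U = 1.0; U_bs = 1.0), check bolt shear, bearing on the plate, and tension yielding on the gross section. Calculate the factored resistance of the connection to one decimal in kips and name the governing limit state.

Bolt shear: A_b = π(0.875)²/4 = 0.60132 in². φR_n = 0.75 × 68 × 0.60132 × 12 × 1 = 368.0 kips.
Bearing (0.3125 in plate, F_u = 65 ksi): end bolts L_c = 1.5 − 0.9375/2 = 1.03125, R_n = min(1.2×1.03125×0.3125×65, 2.4×0.875×0.3125×65) = 25.137 kips/bolt; interior L_c = 2.8125 − 0.9375 = 1.875, R_n = 42.656 kips/bolt. φR_n = 0.75 × (3×25.137 + 9×42.656) = 344.5 kips.
Tension yield (gross): A_g = 12.125×0.3125 = 3.7891 in². φR_n = 0.90 × 50 × 3.7891 = 170.5 kips.
Governing: min(368.0, 344.5, 170.5) = 170.5 kips → gross-section yield.

170.5 kips (gross-section yield governs)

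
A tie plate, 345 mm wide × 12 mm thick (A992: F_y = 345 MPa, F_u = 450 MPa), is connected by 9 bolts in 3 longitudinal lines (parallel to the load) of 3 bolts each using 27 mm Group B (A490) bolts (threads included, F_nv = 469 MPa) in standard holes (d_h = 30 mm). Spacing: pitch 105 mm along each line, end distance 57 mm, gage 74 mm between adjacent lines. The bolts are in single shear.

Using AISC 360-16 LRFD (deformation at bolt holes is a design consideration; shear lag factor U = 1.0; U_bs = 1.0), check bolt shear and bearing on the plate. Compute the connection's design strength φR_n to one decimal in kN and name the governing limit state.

Bolt shear: A_b = π(27)²/4 = 572.56 mm². φR_n = 0.75 × 469 × 572.56 × 9 × 1 = 1812.6 kN.
Bearing (12 mm plate, F_u = 450 MPa): end bolts L_c = 57 − 30/2 = 42, R_n = min(1.2×42×12×450, 2.4×27×12×450) = 272.16 kN/bolt; interior L_c = 105 − 30 = 75, R_n = 349.92 kN/bolt. φR_n = 0.75 × (3×272.16 + 6×349.92) = 2187.0 kN.
Governing: min(1812.6, 2187.0) = 1812.6 kN → bolt shear.

1812.6 kN (bolt shear governs)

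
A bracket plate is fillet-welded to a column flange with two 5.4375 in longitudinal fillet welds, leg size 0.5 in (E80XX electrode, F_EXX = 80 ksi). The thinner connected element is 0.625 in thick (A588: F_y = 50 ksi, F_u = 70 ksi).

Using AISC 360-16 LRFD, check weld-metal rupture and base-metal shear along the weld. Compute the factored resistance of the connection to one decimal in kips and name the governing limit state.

Weld metal: throat = 0.707×0.5 = 0.3535 in, L = 2×5.4375 = 10.875 in. φR_n = 0.75 × 0.6 × 80 × 0.3535 × 10.875 = 138.4 kips.
Base metal shear (0.625 in plate): yield φR_n = 1.0×0.6×50×0.625×10.875 = 203.9 kips; rupture φR_n = 0.75×0.6×70×0.625×10.875 = 214.1 kips; take 203.9 kips (yield).
Governing: min(138.4, 203.9) = 138.4 kips → weld metal.

138.4 kips (weld metal governs)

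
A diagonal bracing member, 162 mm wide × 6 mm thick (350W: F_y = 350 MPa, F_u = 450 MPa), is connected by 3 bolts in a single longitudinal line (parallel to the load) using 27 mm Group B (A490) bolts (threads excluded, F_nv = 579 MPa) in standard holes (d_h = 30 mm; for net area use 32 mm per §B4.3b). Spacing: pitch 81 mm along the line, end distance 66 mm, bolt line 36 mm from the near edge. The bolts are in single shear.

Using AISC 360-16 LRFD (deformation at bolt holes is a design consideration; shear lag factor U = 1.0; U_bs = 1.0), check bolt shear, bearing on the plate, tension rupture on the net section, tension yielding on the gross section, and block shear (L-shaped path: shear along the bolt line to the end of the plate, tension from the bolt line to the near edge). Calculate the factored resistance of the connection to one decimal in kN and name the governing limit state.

Bolt shear: A_b = π(27)²/4 = 572.56 mm². φR_n = 0.75 × 579 × 572.56 × 3 × 1 = 745.9 kN.
Bearing (6 mm plate, F_u = 450 MPa): end bolts L_c = 66 − 30/2 = 51, R_n = min(1.2×51×6×450, 2.4×27×6×450) = 165.24 kN/bolt; interior L_c = 81 − 30 = 51, R_n = 165.24 kN/bolt. φR_n = 0.75 × (1×165.24 + 2×165.24) = 371.8 kN.
Tension rupture (net): A_n = (162 − 1×32)×6 = 780 mm² (U = 1.0, A_e = A_n). φR_n = 0.75 × 450 × 780 = 263.3 kN.
Tension yield (gross): A_g = 162×6 = 972 mm². φR_n = 0.90 × 350 × 972 = 306.2 kN.
Block shear: shear path 1×[66+2×81] = 1×228 mm, A_gv = 1368, A_nv = 1×(228 − 2.5×32)×6 = 888 mm²; tension to near edge: (36 − 0.5×32)×6 = 120 mm². R_n = min(0.6×450×888, 0.6×350×1368) + 1.0×450×120 = min(239.76, 287.28) + 54 = 293.76 kN. φR_n = 0.75 × 293.76 = 220.3 kN.
Governing: min(745.9, 371.8, 263.3, 306.2, 220.3) = 220.3 kN → block shear.

220.3 kN (block shear governs)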